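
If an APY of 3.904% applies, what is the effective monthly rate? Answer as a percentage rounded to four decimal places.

0.3197%

The per-month rate i satisfies (1 + i)^12 = 1 + 0.03904.
i = 1.03904^(1/12) − 1 = 0.0031965 = 0.3197%.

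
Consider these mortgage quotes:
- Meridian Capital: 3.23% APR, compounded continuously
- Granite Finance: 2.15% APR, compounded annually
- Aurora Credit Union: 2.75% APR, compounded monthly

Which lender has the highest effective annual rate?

Meridian Capital

Meridian Capital: e^0.0323 − 1 = 3.283%
Granite Finance: compounded annually, EAR = 2.150%
Aurora Credit Union: (1 + 0.0275/12)^12 − 1 = 2.785%
The highest effective annual rate is Meridian Capital at 3.283%.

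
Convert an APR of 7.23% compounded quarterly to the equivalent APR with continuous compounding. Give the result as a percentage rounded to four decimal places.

EAR = (1 + 0.0723/4)^4 − 1 = 0.074284.
Equivalent continuous rate: r = ln(1 + 0.074284) = 0.071654 = 7.1654%.

7.1654%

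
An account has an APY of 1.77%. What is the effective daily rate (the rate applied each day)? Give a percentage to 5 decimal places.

0.00481%

The per-day rate i satisfies (1 + i)^365 = 1 + 0.0177.
i = 1.0177^(1/365) − 1 = 0.0000481 = 0.00481%.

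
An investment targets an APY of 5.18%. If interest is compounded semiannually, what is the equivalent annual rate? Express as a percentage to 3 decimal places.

5.115%

(1 + r/2)^2 − 1 = 0.0518, so 1 + r/2 = 1.0518^(1/2).
r/2 = 0.025573, so r = 0.051146 = 5.115%.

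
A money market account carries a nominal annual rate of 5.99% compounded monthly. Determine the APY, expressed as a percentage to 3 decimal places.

EAR = (1 + 0.0599/12)^12 − 1.
= 1.061572 − 1 = 6.157%.

6.157%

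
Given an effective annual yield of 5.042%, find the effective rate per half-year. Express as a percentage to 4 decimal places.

2.4900%

The per-half-year rate i satisfies (1 + i)^2 = 1 + 0.05042.
i = 1.05042^(1/2) − 1 = 0.0249000 = 2.4900%.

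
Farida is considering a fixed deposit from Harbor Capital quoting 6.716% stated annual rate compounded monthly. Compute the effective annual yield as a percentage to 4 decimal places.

EAR = (1 + 0.06716/12)^12 − 1.
= (1 + 0.005597)^12 − 1 = 1.069266 − 1 = 6.9266%.

6.9266%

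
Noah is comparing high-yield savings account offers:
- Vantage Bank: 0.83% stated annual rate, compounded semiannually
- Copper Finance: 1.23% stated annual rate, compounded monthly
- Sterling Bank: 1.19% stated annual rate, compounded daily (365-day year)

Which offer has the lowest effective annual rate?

Vantage Bank

Vantage Bank: (1 + 0.0083/2)^2 − 1 = 0.832%
Copper Finance: (1 + 0.0123/12)^12 − 1 = 1.237%
Sterling Bank: (1 + 0.0119/365)^365 − 1 = 1.197%
The lowest effective annual rate is Vantage Bank at 0.832%.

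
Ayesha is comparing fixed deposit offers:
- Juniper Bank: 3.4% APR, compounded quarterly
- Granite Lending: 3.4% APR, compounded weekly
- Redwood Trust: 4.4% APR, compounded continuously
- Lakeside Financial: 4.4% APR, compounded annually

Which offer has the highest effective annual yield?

Redwood Trust

Juniper Bank: (1 + 0.034/4)^4 − 1 = 3.444%
Granite Lending: (1 + 0.034/52)^52 − 1 = 3.457%
Redwood Trust: e^0.044 − 1 = 4.498%
Lakeside Financial: compounded annually, EAR = 4.400%
The highest effective annual rate is Redwood Trust at 4.498%.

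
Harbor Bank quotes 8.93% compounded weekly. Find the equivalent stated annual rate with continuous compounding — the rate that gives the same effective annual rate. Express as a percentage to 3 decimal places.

EAR = (1 + 0.0893/52)^52 − 1 = 0.093325.
Equivalent continuous rate: r = ln(1 + 0.093325) = 0.089223 = 8.922%.

8.922%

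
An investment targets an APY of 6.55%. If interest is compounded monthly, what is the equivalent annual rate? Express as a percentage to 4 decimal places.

(1 + r/12)^12 − 1 = 0.0655, so 1 + r/12 = 1.0655^(1/12).
r/12 = 0.005301, so r = 0.063612 = 6.3612%.

6.3612%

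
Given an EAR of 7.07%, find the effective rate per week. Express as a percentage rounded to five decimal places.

The per-week rate i satisfies (1 + i)^52 = 1 + 0.0707.
i = 1.0707^(1/52) − 1 = 0.0013146 = 0.13146%.

0.13146%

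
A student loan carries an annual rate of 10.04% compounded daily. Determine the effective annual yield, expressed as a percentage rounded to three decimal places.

10.560%

EAR = (1 + 0.1004/365)^365 − 1.
= (1 + 0.000275)^365 − 1 = 1.105598 − 1 = 10.560%.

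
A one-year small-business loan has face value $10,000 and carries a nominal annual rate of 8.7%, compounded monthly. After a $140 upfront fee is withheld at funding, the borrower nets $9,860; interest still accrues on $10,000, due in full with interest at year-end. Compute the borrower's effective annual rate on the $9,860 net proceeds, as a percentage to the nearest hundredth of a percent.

10.60%

Amount owed after one year: 10,000 × (1 + 0.087/12)^12 = 10,000 × 1.090554 = $10,905.54.
Effective rate on net proceeds: 10,905.54 / 9,860 − 1 = 0.106039 = 10.60%.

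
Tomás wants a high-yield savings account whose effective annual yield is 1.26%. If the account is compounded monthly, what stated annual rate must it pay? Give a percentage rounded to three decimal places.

1.253%

(1 + r/12)^12 − 1 = 0.0126, so 1 + r/12 = 1.0126^(1/12).
r/12 = 0.001044, so r = 0.012528 = 1.253%.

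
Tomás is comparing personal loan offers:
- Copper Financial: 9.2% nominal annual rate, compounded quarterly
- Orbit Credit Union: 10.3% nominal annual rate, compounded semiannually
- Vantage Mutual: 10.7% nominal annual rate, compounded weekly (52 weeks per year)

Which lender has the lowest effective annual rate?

Copper Financial: (1 + 0.092/4)^4 − 1 = 9.522%
Orbit Credit Union: (1 + 0.103/2)^2 − 1 = 10.565%
Vantage Mutual: (1 + 0.107/52)^52 − 1 = 11.281%
The lowest effective annual rate is Copper Financial at 9.522%.

Copper Financial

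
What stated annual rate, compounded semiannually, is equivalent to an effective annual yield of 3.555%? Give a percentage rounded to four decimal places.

(1 + r/2)^2 − 1 = 0.03555, so 1 + r/2 = 1.03555^(1/2).
r/2 = 0.017620, so r = 0.035240 = 3.5240%.

3.5240%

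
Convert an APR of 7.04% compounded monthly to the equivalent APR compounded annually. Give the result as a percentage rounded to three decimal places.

7.272%

EAR = (1 + 0.0704/12)^12 − 1 = 0.072717.
Compounded annually, the equivalent nominal rate is the EAR itself: 7.272%.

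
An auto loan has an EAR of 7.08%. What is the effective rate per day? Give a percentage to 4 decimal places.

0.0187%

The per-day rate i satisfies (1 + i)^365 = 1 + 0.0708.
i = 1.0708^(1/365) − 1 = 0.0001874 = 0.0187%.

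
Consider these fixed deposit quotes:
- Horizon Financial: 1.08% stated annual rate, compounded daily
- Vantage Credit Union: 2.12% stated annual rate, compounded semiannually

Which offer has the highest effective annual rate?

Horizon Financial: (1 + 0.0108/365)^365 − 1 = 1.086%
Vantage Credit Union: (1 + 0.0212/2)^2 − 1 = 2.131%
The highest effective annual rate is Vantage Credit Union at 2.131%.

Vantage Credit Union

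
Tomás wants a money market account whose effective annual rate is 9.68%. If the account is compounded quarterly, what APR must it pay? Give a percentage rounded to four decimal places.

(1 + r/4)^4 − 1 = 0.0968, so 1 + r/4 = 1.0968^(1/4).
r/4 = 0.023368, so r = 0.093472 = 9.3472%.

9.3472%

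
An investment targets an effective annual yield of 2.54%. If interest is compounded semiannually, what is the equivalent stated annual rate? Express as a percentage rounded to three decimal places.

2.524%

(1 + r/2)^2 − 1 = 0.0254, so 1 + r/2 = 1.0254^(1/2).
r/2 = 0.012620, so r = 0.025241 = 2.524%.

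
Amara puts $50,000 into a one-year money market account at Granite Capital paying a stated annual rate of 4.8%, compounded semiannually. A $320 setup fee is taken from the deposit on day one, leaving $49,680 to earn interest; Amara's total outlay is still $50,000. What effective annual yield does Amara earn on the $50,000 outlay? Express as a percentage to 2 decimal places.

Value after one year: 49,680 × (1 + 0.048/2)^2 = 49,680 × 1.048576 = $52,093.26.
Effective yield on the $50,000 outlay: 52,093.26 / 50,000 − 1 = 0.041865 = 4.19%.

4.19%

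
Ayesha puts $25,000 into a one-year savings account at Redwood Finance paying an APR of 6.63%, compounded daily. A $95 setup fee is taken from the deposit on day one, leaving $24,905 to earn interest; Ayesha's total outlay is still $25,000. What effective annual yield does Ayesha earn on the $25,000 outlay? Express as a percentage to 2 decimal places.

Value after one year: 24,905 × (1 + 0.0663/365)^365 = 24,905 × 1.068541 = $26,612.01.
Effective yield on the $25,000 outlay: 26,612.01 / 25,000 − 1 = 0.064480 = 6.45%.

6.45%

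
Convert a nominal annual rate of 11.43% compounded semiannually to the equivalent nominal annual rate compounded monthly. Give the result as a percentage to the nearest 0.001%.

11.167%

EAR = (1 + 0.1143/2)^2 − 1 = 0.117566.
Solve (1 + r/12)^12 = 1.117566: r/12 = 1.117566^(1/12) − 1 = 0.009306, so r = 0.111670 = 11.167%.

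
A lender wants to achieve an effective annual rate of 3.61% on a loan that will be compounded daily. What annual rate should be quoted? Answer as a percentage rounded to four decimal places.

3.5465%

(1 + r/365)^365 − 1 = 0.0361, so 1 + r/365 = 1.0361^(1/365).
r/365 = 0.000097, so r = 0.035465 = 3.5465%.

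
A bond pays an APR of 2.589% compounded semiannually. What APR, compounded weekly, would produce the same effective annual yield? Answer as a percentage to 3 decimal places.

EAR = (1 + 0.02589/2)^2 − 1 = 0.026058.
Solve (1 + r/52)^52 = 1.026058: r/52 = 1.026058^(1/52) − 1 = 0.000495, so r = 0.025730 = 2.573%.

2.573%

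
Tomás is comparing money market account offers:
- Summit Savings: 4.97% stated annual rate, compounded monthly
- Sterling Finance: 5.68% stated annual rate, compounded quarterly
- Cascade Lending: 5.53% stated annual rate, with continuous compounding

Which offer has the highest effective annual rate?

Sterling Finance

Summit Savings: (1 + 0.0497/12)^12 − 1 = 5.085%
Sterling Finance: (1 + 0.0568/4)^4 − 1 = 5.802%
Cascade Lending: e^0.0553 − 1 = 5.686%
The highest effective annual rate is Sterling Finance at 5.802%.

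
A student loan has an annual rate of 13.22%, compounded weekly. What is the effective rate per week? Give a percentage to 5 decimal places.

With a nominal annual rate compounded weekly, the periodic rate is the nominal rate divided by 52.
i = 0.1322 / 52 = 0.0025423 = 0.25423%.

0.25423%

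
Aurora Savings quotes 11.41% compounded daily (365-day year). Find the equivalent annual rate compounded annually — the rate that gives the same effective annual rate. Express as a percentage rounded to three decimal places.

EAR = (1 + 0.1141/365)^365 − 1 = 0.120844.
Compounded annually, the equivalent nominal rate is the EAR itself: 12.084%.

12.084%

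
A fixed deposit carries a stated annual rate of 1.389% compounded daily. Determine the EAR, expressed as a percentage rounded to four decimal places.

EAR = (1 + 0.01389/365)^365 − 1.
= (1 + 0.000038)^365 − 1 = 1.013987 − 1 = 1.3987%.

1.3987%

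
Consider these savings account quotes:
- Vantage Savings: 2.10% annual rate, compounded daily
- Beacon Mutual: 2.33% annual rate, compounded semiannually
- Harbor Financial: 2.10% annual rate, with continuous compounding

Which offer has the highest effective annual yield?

Beacon Mutual

Vantage Savings: (1 + 0.0210/365)^365 − 1 = 2.122%
Beacon Mutual: (1 + 0.0233/2)^2 − 1 = 2.344%
Harbor Financial: e^0.0210 − 1 = 2.122%
The highest effective annual rate is Beacon Mutual at 2.344%.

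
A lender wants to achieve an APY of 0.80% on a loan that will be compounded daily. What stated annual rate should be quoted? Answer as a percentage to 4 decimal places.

0.7968%

(1 + r/365)^365 − 1 = 0.0080, so 1 + r/365 = 1.0080^(1/365).
r/365 = 0.000022, so r = 0.007968 = 0.7968%.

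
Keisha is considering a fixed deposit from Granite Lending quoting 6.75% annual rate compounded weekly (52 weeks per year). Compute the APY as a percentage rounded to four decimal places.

EAR = (1 + 0.0675/52)^52 − 1.
= (1 + 0.001298)^52 − 1 = 1.069783 − 1 = 6.9783%.

6.9783%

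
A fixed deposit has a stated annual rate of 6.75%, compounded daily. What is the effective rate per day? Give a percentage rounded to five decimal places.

With a nominal annual rate compounded daily, the periodic rate is the nominal rate divided by 365.
i = 0.0675 / 365 = 0.0001849 = 0.01849%.

0.01849%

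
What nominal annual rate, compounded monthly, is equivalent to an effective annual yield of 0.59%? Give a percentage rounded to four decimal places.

(1 + r/12)^12 − 1 = 0.0059, so 1 + r/12 = 1.0059^(1/12).
r/12 = 0.000490, so r = 0.005884 = 0.5884%.

0.5884%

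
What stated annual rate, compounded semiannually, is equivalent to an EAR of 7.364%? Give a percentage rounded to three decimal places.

(1 + r/2)^2 − 1 = 0.07364, so 1 + r/2 = 1.07364^(1/2).
r/2 = 0.036166, so r = 0.072332 = 7.233%.

7.233%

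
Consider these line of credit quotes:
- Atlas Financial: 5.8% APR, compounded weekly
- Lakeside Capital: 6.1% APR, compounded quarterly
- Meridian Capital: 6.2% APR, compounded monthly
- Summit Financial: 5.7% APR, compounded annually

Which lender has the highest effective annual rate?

Meridian Capital

Atlas Financial: (1 + 0.058/52)^52 − 1 = 5.968%
Lakeside Capital: (1 + 0.061/4)^4 − 1 = 6.241%
Meridian Capital: (1 + 0.062/12)^12 − 1 = 6.379%
Summit Financial: compounded annually, EAR = 5.700%
The highest effective annual rate is Meridian Capital at 6.379%.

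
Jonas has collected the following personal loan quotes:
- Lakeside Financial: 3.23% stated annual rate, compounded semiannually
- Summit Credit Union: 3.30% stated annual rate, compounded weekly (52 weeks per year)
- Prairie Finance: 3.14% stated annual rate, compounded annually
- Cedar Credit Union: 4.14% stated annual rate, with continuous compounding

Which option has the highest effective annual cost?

Cedar Credit Union

Lakeside Financial: (1 + 0.0323/2)^2 − 1 = 3.256%
Summit Credit Union: (1 + 0.0330/52)^52 − 1 = 3.354%
Prairie Finance: compounded annually, EAR = 3.140%
Cedar Credit Union: e^0.0414 − 1 = 4.227%
The highest effective annual rate is Cedar Credit Union at 4.227%.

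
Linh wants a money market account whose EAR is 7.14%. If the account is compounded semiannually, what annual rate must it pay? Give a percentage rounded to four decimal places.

7.0169%

(1 + r/2)^2 − 1 = 0.0714, so 1 + r/2 = 1.0714^(1/2).
r/2 = 0.035085, so r = 0.070169 = 7.0169%.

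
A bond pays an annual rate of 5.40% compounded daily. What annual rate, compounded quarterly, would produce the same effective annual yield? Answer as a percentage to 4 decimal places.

EAR = (1 + 0.0540/365)^365 − 1 = 0.055480.
Solve (1 + r/4)^4 = 1.055480: r/4 = 1.055480^(1/4) − 1 = 0.013591, so r = 0.054362 = 5.4362%.

5.4362%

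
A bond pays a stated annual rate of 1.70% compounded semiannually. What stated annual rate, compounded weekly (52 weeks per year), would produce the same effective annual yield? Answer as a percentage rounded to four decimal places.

EAR = (1 + 0.0170/2)^2 − 1 = 0.017072.
Solve (1 + r/52)^52 = 1.017072: r/52 = 1.017072^(1/52) − 1 = 0.000326, so r = 0.016931 = 1.6931%.

1.6931%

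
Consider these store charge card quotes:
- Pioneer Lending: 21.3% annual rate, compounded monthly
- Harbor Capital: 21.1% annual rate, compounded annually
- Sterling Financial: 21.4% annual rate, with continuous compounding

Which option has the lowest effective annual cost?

Pioneer Lending: (1 + 0.213/12)^12 − 1 = 23.508%
Harbor Capital: compounded annually, EAR = 21.100%
Sterling Financial: e^0.214 − 1 = 23.862%
The lowest effective annual rate is Harbor Capital at 21.100%.

Harbor Capital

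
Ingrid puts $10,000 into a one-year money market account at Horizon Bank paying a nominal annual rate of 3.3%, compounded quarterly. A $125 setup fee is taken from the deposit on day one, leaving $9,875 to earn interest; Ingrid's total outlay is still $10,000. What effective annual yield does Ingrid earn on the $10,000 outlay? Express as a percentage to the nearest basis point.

2.05%

Value after one year: 9,875 × (1 + 0.033/4)^4 = 9,875 × 1.033411 = $10,204.93.
Effective yield on the $10,000 outlay: 10,204.93 / 10,000 − 1 = 0.020493 = 2.05%.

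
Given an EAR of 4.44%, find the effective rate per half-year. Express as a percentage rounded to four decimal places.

The per-half-year rate i satisfies (1 + i)^2 = 1 + 0.0444.
i = 1.0444^(1/2) − 1 = 0.0219589 = 2.1959%.

2.1959%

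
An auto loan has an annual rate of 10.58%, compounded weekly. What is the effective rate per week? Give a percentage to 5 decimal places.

With a nominal annual rate compounded weekly, the periodic rate is the nominal rate divided by 52.
i = 0.1058 / 52 = 0.0020346 = 0.20346%.

0.20346%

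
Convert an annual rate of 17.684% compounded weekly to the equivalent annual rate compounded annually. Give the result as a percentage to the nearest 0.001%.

19.308%

EAR = (1 + 0.17684/52)^52 − 1 = 0.193082.
Compounded annually, the equivalent nominal rate is the EAR itself: 19.308%.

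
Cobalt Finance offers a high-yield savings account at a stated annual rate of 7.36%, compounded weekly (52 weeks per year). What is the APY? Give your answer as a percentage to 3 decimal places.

7.632%

EAR = (1 + 0.0736/52)^52 − 1.
= 1.076320 − 1 = 7.632%.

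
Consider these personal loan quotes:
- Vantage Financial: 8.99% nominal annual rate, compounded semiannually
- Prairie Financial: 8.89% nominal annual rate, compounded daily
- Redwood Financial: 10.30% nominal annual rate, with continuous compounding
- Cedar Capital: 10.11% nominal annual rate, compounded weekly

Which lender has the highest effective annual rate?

Vantage Financial: (1 + 0.0899/2)^2 − 1 = 9.192%
Prairie Financial: (1 + 0.0889/365)^365 − 1 = 9.296%
Redwood Financial: e^0.1030 − 1 = 10.849%
Cedar Capital: (1 + 0.1011/52)^52 − 1 = 10.628%
The highest effective annual rate is Redwood Financial at 10.849%.

Redwood Financial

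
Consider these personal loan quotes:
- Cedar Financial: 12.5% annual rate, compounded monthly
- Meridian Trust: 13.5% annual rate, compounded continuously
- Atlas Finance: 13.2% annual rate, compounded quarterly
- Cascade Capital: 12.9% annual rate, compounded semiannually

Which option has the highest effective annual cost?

Cedar Financial: (1 + 0.125/12)^12 − 1 = 13.242%
Meridian Trust: e^0.135 − 1 = 14.454%
Atlas Finance: (1 + 0.132/4)^4 − 1 = 13.868%
Cascade Capital: (1 + 0.129/2)^2 − 1 = 13.316%
The highest effective annual rate is Meridian Trust at 14.454%.

Meridian Trust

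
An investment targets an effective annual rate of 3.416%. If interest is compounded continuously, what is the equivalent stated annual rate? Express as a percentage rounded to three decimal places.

Continuous: nominal r satisfies e^r − 1 = 0.03416.
r = ln(1 + 0.03416) = ln(1.03416) = 0.033590 = 3.359%.

3.359%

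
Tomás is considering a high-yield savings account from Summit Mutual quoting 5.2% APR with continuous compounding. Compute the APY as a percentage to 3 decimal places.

5.338%

With continuous compounding, EAR = e^0.052 − 1.
e^0.052 = 1.053376, so EAR = 0.053376 = 5.338%.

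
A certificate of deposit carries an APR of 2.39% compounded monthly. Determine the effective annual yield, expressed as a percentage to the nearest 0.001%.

EAR = (1 + 0.0239/12)^12 − 1.
= (1 + 0.001992)^12 − 1 = 1.024164 − 1 = 2.416%.

2.416%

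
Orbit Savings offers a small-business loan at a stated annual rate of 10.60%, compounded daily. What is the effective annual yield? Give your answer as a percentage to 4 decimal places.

11.1805%

EAR = (1 + 0.1060/365)^365 − 1.
= (1 + 0.000290)^365 − 1 = 1.111805 − 1 = 11.1805%.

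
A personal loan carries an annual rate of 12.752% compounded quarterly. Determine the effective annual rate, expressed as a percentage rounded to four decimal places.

EAR = (1 + 0.12752/4)^4 − 1.
= 1.133749 − 1 = 13.3749%.

13.3749%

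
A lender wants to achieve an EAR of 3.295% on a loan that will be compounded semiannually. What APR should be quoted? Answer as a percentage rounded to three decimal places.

3.268%

(1 + r/2)^2 − 1 = 0.03295, so 1 + r/2 = 1.03295^(1/2).
r/2 = 0.016341, so r = 0.032683 = 3.268%.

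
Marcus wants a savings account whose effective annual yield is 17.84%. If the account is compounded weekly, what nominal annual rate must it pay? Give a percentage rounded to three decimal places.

16.442%

(1 + r/52)^52 − 1 = 0.1784, so 1 + r/52 = 1.1784^(1/52).
r/52 = 0.003162, so r = 0.164417 = 16.442%.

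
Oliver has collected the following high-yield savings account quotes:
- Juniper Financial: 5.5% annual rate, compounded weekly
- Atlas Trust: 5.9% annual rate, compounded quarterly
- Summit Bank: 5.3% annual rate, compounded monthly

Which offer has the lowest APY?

Summit Bank

Juniper Financial: (1 + 0.055/52)^52 − 1 = 5.651%
Atlas Trust: (1 + 0.059/4)^4 − 1 = 6.032%
Summit Bank: (1 + 0.053/12)^12 − 1 = 5.431%
The lowest effective annual rate is Summit Bank at 5.431%.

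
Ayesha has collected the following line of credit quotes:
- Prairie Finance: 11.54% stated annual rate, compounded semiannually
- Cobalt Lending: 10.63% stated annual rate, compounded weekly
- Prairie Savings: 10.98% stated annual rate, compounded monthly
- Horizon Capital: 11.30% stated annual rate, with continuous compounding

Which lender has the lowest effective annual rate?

Cobalt Lending

Prairie Finance: (1 + 0.1154/2)^2 − 1 = 11.873%
Cobalt Lending: (1 + 0.1063/52)^52 − 1 = 11.203%
Prairie Savings: (1 + 0.1098/12)^12 − 1 = 11.550%
Horizon Capital: e^0.1130 − 1 = 11.963%
The lowest effective annual rate is Cobalt Lending at 11.203%.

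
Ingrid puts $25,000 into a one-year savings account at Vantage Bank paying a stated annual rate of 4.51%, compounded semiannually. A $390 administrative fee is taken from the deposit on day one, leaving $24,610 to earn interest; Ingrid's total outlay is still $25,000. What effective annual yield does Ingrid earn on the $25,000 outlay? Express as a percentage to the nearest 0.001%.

Value after one year: 24,610 × (1 + 0.0451/2)^2 = 24,610 × 1.045609 = $25,732.43.
Effective yield on the $25,000 outlay: 25,732.43 / 25,000 − 1 = 0.029297 = 2.930%.

2.930%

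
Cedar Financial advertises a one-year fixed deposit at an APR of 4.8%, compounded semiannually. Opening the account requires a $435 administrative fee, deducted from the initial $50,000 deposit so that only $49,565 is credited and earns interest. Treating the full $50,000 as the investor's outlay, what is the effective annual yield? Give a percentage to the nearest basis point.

3.95%

Value after one year: 49,565 × (1 + 0.048/2)^2 = 49,565 × 1.048576 = $51,972.67.
Effective yield on the $50,000 outlay: 51,972.67 / 50,000 − 1 = 0.039453 = 3.95%.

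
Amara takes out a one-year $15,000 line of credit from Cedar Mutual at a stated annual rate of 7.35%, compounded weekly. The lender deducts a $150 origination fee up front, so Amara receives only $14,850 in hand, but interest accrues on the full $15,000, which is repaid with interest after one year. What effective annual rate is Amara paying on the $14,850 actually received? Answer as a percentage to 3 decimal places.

Amount owed after one year: 15,000 × (1 + 0.0735/52)^52 = 15,000 × 1.076213 = $16,143.19.
Effective rate on net proceeds: 16,143.19 / 14,850 − 1 = 0.087084 = 8.708%.

8.708%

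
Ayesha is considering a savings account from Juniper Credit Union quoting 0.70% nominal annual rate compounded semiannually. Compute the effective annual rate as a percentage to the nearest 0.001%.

0.701%

EAR = (1 + 0.0070/2)^2 − 1.
= 1.007012 − 1 = 0.701%.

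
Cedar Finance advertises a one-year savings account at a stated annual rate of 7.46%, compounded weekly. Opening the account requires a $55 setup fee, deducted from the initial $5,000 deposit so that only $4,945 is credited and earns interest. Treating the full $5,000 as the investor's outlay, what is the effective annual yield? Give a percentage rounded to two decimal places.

Value after one year: 4,945 × (1 + 0.0746/52)^52 = 4,945 × 1.077395 = $5,327.72.
Effective yield on the $5,000 outlay: 5,327.72 / 5,000 − 1 = 0.065544 = 6.55%.

6.55%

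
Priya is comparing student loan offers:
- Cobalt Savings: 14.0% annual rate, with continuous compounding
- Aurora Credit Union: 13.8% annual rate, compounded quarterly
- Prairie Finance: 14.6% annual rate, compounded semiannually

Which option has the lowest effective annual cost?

Aurora Credit Union

Cobalt Savings: e^0.140 − 1 = 15.027%
Aurora Credit Union: (1 + 0.138/4)^4 − 1 = 14.531%
Prairie Finance: (1 + 0.146/2)^2 − 1 = 15.133%
The lowest effective annual rate is Aurora Credit Union at 14.531%.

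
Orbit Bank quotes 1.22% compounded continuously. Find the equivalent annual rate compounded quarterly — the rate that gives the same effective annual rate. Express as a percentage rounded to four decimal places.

1.2219%

EAR under continuous compounding: e^0.0122 − 1 = 0.012275.
Solve (1 + r/4)^4 = 1.012275: r/4 = 1.012275^(1/4) − 1 = 0.003055, so r = 0.012219 = 1.2219%.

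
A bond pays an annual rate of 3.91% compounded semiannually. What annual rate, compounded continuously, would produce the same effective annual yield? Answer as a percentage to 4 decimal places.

EAR = (1 + 0.0391/2)^2 − 1 = 0.039482.
Equivalent continuous rate: r = ln(1 + 0.039482) = 0.038723 = 3.8723%.

3.8723%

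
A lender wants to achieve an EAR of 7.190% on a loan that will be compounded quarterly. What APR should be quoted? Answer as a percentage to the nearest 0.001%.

7.004%

(1 + r/4)^4 − 1 = 0.07190, so 1 + r/4 = 1.07190^(1/4).
r/4 = 0.017510, so r = 0.070039 = 7.004%.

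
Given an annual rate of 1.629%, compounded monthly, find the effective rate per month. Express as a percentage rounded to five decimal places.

With a nominal annual rate compounded monthly, the periodic rate is the nominal rate divided by 12.
i = 0.01629 / 12 = 0.0013575 = 0.13575%.

0.13575%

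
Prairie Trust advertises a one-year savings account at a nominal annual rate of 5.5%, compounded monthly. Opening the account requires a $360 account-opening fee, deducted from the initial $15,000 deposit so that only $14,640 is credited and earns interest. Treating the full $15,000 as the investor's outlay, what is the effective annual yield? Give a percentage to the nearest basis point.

3.11%

Value after one year: 14,640 × (1 + 0.055/12)^12 = 14,640 × 1.056408 = $15,465.81.
Effective yield on the $15,000 outlay: 15,465.81 / 15,000 − 1 = 0.031054 = 3.11%.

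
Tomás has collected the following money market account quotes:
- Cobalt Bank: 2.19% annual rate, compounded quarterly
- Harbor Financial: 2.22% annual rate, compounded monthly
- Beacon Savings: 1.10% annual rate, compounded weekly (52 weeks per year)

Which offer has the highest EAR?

Cobalt Bank: (1 + 0.0219/4)^4 − 1 = 2.208%
Harbor Financial: (1 + 0.0222/12)^12 − 1 = 2.243%
Beacon Savings: (1 + 0.0110/52)^52 − 1 = 1.106%
The highest effective annual rate is Harbor Financial at 2.243%.

Harbor Financial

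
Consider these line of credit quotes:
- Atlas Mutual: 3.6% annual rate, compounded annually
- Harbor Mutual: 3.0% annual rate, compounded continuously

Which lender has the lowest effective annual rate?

Atlas Mutual: compounded annually, EAR = 3.600%
Harbor Mutual: e^0.030 − 1 = 3.045%
The lowest effective annual rate is Harbor Mutual at 3.045%.

Harbor Mutual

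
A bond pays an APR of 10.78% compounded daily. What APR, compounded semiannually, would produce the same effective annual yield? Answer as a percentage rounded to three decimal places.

EAR = (1 + 0.1078/365)^365 − 1 = 0.113807.
Solve (1 + r/2)^2 = 1.113807: r/2 = 1.113807^(1/2) − 1 = 0.055371, so r = 0.110741 = 11.074%.

11.074%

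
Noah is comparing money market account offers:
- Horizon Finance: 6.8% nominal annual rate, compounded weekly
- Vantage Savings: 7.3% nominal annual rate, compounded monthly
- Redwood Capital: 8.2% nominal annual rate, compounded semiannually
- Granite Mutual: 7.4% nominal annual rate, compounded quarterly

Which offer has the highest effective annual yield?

Redwood Capital

Horizon Finance: (1 + 0.068/52)^52 − 1 = 7.032%
Vantage Savings: (1 + 0.073/12)^12 − 1 = 7.549%
Redwood Capital: (1 + 0.082/2)^2 − 1 = 8.368%
Granite Mutual: (1 + 0.074/4)^4 − 1 = 7.608%
The highest effective annual rate is Redwood Capital at 8.368%.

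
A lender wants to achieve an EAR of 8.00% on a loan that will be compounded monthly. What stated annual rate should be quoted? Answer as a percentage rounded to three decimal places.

(1 + r/12)^12 − 1 = 0.0800, so 1 + r/12 = 1.0800^(1/12).
r/12 = 0.006434, so r = 0.077208 = 7.721%.

7.721%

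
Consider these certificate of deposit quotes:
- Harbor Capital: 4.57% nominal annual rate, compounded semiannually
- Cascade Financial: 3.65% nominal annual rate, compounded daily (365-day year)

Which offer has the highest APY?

Harbor Capital: (1 + 0.0457/2)^2 − 1 = 4.622%
Cascade Financial: (1 + 0.0365/365)^365 − 1 = 3.717%
The highest effective annual rate is Harbor Capital at 4.622%.

Harbor Capital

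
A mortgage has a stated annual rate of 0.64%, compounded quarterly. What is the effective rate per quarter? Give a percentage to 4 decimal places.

With a nominal annual rate compounded quarterly, the periodic rate is the nominal rate divided by 4.
i = 0.0064 / 4 = 0.0016000 = 0.1600%.

0.1600%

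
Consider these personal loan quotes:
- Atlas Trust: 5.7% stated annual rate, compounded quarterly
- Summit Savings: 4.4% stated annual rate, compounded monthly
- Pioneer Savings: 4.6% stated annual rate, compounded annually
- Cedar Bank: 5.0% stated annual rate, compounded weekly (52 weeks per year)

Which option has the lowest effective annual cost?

Atlas Trust: (1 + 0.057/4)^4 − 1 = 5.823%
Summit Savings: (1 + 0.044/12)^12 − 1 = 4.490%
Pioneer Savings: compounded annually, EAR = 4.600%
Cedar Bank: (1 + 0.050/52)^52 − 1 = 5.125%
The lowest effective annual rate is Summit Savings at 4.490%.

Summit Savings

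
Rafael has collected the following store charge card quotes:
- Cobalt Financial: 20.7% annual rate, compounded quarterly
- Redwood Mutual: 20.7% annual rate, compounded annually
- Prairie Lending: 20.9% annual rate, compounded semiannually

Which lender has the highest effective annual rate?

Cobalt Financial

Cobalt Financial: (1 + 0.207/4)^4 − 1 = 22.363%
Redwood Mutual: compounded annually, EAR = 20.700%
Prairie Lending: (1 + 0.209/2)^2 − 1 = 21.992%
The highest effective annual rate is Cobalt Financial at 22.363%.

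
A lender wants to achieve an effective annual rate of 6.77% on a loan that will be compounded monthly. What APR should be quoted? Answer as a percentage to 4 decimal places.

6.5686%

(1 + r/12)^12 − 1 = 0.0677, so 1 + r/12 = 1.0677^(1/12).
r/12 = 0.005474, so r = 0.065686 = 6.5686%.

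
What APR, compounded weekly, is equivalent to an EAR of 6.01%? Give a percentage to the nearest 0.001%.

(1 + r/52)^52 − 1 = 0.0601, so 1 + r/52 = 1.0601^(1/52).
r/52 = 0.001123, so r = 0.058396 = 5.840%.

5.840%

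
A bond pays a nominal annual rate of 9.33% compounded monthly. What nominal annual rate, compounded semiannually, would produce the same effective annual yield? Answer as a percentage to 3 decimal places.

EAR = (1 + 0.0933/12)^12 − 1 = 0.097395.
Solve (1 + r/2)^2 = 1.097395: r/2 = 1.097395^(1/2) − 1 = 0.047566, so r = 0.095132 = 9.513%.

9.513%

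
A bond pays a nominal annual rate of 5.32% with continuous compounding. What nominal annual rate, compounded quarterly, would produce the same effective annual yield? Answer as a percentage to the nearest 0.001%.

5.356%

EAR under continuous compounding: e^0.0532 − 1 = 0.054641.
Solve (1 + r/4)^4 = 1.054641: r/4 = 1.054641^(1/4) − 1 = 0.013389, so r = 0.053555 = 5.356%.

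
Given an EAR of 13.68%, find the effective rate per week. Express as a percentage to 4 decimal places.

The per-week rate i satisfies (1 + i)^52 = 1 + 0.1368.
i = 1.1368^(1/52) − 1 = 0.0024688 = 0.2469%.

0.2469%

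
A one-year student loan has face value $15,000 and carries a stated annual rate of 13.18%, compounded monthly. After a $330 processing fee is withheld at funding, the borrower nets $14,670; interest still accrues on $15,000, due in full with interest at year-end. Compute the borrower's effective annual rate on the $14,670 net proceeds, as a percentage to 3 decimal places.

Amount owed after one year: 15,000 × (1 + 0.1318/12)^12 = 15,000 × 1.140061 = $17,100.91.
Effective rate on net proceeds: 17,100.91 / 14,670 − 1 = 0.165706 = 16.571%.

16.571%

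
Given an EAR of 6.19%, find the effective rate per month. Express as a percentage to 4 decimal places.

0.5018%

The per-month rate i satisfies (1 + i)^12 = 1 + 0.0619.
i = 1.0619^(1/12) − 1 = 0.0050175 = 0.5018%.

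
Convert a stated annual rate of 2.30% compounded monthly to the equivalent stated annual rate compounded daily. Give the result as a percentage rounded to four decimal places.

EAR = (1 + 0.0230/12)^12 − 1 = 0.023244.
Solve (1 + r/365)^365 = 1.023244: r/365 = 1.023244^(1/365) − 1 = 0.000063, so r = 0.022979 = 2.2979%.

2.2979%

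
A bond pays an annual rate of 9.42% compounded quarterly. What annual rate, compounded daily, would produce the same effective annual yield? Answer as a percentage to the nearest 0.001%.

9.312%

EAR = (1 + 0.0942/4)^4 − 1 = 0.097580.
Solve (1 + r/365)^365 = 1.097580: r/365 = 1.097580^(1/365) − 1 = 0.000255, so r = 0.093120 = 9.312%.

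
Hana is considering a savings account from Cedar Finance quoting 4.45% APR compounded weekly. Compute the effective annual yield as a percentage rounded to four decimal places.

4.5485%

EAR = (1 + 0.0445/52)^52 − 1.
= (1 + 0.000856)^52 − 1 = 1.045485 − 1 = 4.5485%.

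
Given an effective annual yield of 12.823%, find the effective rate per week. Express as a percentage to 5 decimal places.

The per-week rate i satisfies (1 + i)^52 = 1 + 0.12823.
i = 1.12823^(1/52) − 1 = 0.0023229 = 0.23229%.

0.23229%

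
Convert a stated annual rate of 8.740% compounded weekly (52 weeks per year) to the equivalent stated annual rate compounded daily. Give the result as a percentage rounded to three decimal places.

8.734%

EAR = (1 + 0.08740/52)^52 − 1 = 0.091253.
Solve (1 + r/365)^365 = 1.091253: r/365 = 1.091253^(1/365) − 1 = 0.000239, so r = 0.087337 = 8.734%.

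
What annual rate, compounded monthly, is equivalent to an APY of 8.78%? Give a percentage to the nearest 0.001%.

(1 + r/12)^12 − 1 = 0.0878, so 1 + r/12 = 1.0878^(1/12).
r/12 = 0.007038, so r = 0.084453 = 8.445%.

8.445%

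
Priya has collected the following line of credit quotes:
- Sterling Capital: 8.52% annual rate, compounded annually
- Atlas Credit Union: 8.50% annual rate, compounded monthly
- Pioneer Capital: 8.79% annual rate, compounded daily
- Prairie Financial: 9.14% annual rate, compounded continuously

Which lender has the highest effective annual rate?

Sterling Capital: compounded annually, EAR = 8.520%
Atlas Credit Union: (1 + 0.0850/12)^12 − 1 = 8.839%
Pioneer Capital: (1 + 0.0879/365)^365 − 1 = 9.187%
Prairie Financial: e^0.0914 − 1 = 9.571%
The highest effective annual rate is Prairie Financial at 9.571%.

Prairie Financial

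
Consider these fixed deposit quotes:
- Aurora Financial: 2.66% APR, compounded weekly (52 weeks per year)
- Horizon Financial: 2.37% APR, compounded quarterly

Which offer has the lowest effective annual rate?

Aurora Financial: (1 + 0.0266/52)^52 − 1 = 2.695%
Horizon Financial: (1 + 0.0237/4)^4 − 1 = 2.391%
The lowest effective annual rate is Horizon Financial at 2.391%.

Horizon Financial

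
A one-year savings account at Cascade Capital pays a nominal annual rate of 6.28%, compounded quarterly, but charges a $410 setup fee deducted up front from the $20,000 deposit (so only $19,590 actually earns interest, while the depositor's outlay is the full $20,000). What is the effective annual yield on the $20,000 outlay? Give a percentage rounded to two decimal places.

Value after one year: 19,590 × (1 + 0.0628/4)^4 = 19,590 × 1.064294 = $20,849.53.
Effective yield on the $20,000 outlay: 20,849.53 / 20,000 − 1 = 0.042476 = 4.25%.

4.25%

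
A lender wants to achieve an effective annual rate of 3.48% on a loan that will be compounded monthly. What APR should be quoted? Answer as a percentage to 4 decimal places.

3.4257%

(1 + r/12)^12 − 1 = 0.0348, so 1 + r/12 = 1.0348^(1/12).
r/12 = 0.002855, so r = 0.034257 = 3.4257%.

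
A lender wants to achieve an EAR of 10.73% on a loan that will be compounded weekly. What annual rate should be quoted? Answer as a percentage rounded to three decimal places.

(1 + r/52)^52 − 1 = 0.1073, so 1 + r/52 = 1.1073^(1/52).
r/52 = 0.001962, so r = 0.102025 = 10.202%.

10.202%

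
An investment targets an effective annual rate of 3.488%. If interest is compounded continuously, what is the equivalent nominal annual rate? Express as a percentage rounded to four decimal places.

3.4285%

Continuous: nominal r satisfies e^r − 1 = 0.03488.
r = ln(1 + 0.03488) = ln(1.03488) = 0.034285 = 3.4285%.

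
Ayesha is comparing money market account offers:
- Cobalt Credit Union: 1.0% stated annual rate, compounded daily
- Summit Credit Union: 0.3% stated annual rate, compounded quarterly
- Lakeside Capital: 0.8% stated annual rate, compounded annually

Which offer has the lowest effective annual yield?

Cobalt Credit Union: (1 + 0.010/365)^365 − 1 = 1.005%
Summit Credit Union: (1 + 0.003/4)^4 − 1 = 0.300%
Lakeside Capital: compounded annually, EAR = 0.800%
The lowest effective annual rate is Summit Credit Union at 0.300%.

Summit Credit Union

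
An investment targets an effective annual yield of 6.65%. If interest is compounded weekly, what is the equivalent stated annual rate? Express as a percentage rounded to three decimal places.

(1 + r/52)^52 − 1 = 0.0665, so 1 + r/52 = 1.0665^(1/52).
r/52 = 0.001239, so r = 0.064422 = 6.442%.

6.442%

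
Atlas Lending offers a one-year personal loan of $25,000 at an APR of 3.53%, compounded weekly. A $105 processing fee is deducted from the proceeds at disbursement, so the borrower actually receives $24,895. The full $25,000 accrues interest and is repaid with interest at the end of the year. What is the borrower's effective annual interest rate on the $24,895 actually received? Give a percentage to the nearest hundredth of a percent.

Amount owed after one year: 25,000 × (1 + 0.0353/52)^52 = 25,000 × 1.035918 = $25,897.95.
Effective rate on net proceeds: 25,897.95 / 24,895 − 1 = 0.040287 = 4.03%.

4.03%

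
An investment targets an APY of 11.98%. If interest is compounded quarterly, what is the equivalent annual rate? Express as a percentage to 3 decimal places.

11.477%

(1 + r/4)^4 − 1 = 0.1198, so 1 + r/4 = 1.1198^(1/4).
r/4 = 0.028691, so r = 0.114766 = 11.477%.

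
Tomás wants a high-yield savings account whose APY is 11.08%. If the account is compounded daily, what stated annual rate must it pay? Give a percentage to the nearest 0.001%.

10.510%

(1 + r/365)^365 − 1 = 0.1108, so 1 + r/365 = 1.1108^(1/365).
r/365 = 0.000288, so r = 0.105096 = 10.510%.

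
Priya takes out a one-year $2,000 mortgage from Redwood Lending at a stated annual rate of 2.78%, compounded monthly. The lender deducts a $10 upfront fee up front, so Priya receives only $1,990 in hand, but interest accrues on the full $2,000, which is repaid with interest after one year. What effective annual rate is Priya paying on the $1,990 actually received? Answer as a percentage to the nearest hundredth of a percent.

Amount owed after one year: 2,000 × (1 + 0.0278/12)^12 = 2,000 × 1.028157 = $2,056.31.
Effective rate on net proceeds: 2,056.31 / 1,990 − 1 = 0.033324 = 3.33%.

3.33%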